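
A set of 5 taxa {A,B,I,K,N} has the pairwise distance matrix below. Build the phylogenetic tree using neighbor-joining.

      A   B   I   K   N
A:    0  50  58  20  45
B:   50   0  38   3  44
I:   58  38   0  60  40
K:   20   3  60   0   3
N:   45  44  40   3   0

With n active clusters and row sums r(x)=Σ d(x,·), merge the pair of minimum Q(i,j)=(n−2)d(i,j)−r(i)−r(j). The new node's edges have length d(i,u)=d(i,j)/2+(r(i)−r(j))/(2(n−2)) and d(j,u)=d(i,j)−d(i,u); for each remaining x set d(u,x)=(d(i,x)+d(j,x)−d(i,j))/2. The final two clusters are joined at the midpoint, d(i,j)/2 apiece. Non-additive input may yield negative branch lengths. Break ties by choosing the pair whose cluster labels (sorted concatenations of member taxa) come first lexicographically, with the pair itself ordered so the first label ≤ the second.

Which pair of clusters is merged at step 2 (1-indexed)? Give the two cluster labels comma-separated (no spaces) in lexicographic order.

A,BI

1. join B+I (d=38, Q=-217) ⇒ BI; edges |B|=53/6, |I|=175/6
  updated: d(A,BI)=35, d(BI,K)=25/2, d(BI,N)=23
2. join A+BI (d=35, Q=-201/2) ⇒ ABI; edges |A|=199/8, |BI|=81/8
  updated: d(ABI,K)=-5/4, d(ABI,N)=33/2
3. join ABI+K (d=-5/4, Q=-73/4) ⇒ ABIK; edges |ABI|=49/8, |K|=-59/8
  updated: d(ABIK,N)=83/8
4. join ABIK+N (d=83/8) ⇒ ABIKN; edges |ABIK|=83/16, |N|=83/16
final tree: (((A:199/8,(B:53/6,I:175/6):81/8):49/8,K:-59/8):83/16,N:83/16)
total length: 657/8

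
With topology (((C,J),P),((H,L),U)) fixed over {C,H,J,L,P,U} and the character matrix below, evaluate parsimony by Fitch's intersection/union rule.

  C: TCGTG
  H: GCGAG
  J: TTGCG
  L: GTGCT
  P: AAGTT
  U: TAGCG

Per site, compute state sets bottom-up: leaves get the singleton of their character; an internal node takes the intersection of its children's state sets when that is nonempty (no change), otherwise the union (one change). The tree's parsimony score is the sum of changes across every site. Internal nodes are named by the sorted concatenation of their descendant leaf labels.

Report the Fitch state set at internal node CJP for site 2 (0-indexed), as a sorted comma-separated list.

G

[col 0] CJ: children C:{T}, J:{T} ∩→ {T}; cost 0
[col 0] CJP: children CJ:{T}, P:{A} ∪→ {A,T}; cost 1
[col 0] HL: children H:{G}, L:{G} ∩→ {G}; cost 0
[col 0] HLU: children HL:{G}, U:{T} ∪→ {G,T}; cost 1
[col 0] CHJLPU: children CJP:{A,T}, HLU:{G,T} ∩→ {T}; cost 0
[col 1] CJ: children C:{C}, J:{T} ∪→ {C,T}; cost 1
[col 1] CJP: children CJ:{C,T}, P:{A} ∪→ {A,C,T}; cost 1
[col 1] HL: children H:{C}, L:{T} ∪→ {C,T}; cost 1
[col 1] HLU: children HL:{C,T}, U:{A} ∪→ {A,C,T}; cost 1
[col 1] CHJLPU: children CJP:{A,C,T}, HLU:{A,C,T} ∩→ {A,C,T}; cost 0
[col 2] CJ: children C:{G}, J:{G} ∩→ {G}; cost 0
[col 2] CJP: children CJ:{G}, P:{G} ∩→ {G}; cost 0
[col 2] HL: children H:{G}, L:{G} ∩→ {G}; cost 0
[col 2] HLU: children HL:{G}, U:{G} ∩→ {G}; cost 0
[col 2] CHJLPU: children CJP:{G}, HLU:{G} ∩→ {G}; cost 0
[col 3] CJ: children C:{T}, J:{C} ∪→ {C,T}; cost 1
[col 3] CJP: children CJ:{C,T}, P:{T} ∩→ {T}; cost 0
[col 3] HL: children H:{A}, L:{C} ∪→ {A,C}; cost 1
[col 3] HLU: children HL:{A,C}, U:{C} ∩→ {C}; cost 0
[col 3] CHJLPU: children CJP:{T}, HLU:{C} ∪→ {C,T}; cost 1
[col 4] CJ: children C:{G}, J:{G} ∩→ {G}; cost 0
[col 4] CJP: children CJ:{G}, P:{T} ∪→ {G,T}; cost 1
[col 4] HL: children H:{G}, L:{T} ∪→ {G,T}; cost 1
[col 4] HLU: children HL:{G,T}, U:{G} ∩→ {G}; cost 0
[col 4] CHJLPU: children CJP:{G,T}, HLU:{G} ∩→ {G}; cost 0
per-site changes: [2, 4, 0, 3, 2]; total = 11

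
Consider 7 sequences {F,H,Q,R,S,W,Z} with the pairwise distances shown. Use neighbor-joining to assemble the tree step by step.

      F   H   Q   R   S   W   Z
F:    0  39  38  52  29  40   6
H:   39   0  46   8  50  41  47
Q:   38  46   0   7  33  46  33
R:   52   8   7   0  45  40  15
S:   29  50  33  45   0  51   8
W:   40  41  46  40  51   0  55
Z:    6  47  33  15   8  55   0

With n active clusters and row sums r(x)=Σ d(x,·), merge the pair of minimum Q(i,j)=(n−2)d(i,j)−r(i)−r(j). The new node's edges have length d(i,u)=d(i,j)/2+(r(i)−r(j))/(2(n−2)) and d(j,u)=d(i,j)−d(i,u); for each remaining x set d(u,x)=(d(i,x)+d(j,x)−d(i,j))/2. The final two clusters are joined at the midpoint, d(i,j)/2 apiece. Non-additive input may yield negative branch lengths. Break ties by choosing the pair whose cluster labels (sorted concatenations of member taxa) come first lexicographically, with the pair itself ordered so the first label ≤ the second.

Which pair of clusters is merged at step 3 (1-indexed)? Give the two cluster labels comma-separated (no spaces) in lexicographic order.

F,SZ

1. join H+R (d=8, Q=-358) ⇒ HR; edges |H|=52/5, |R|=-12/5
  updated: d(F,HR)=83/2, d(HR,Q)=45/2, d(HR,S)=87/2, d(HR,W)=73/2, d(HR,Z)=27
2. join S+Z (d=8, Q=-523/2) ⇒ SZ; edges |S|=135/16, |Z|=-7/16
  updated: d(F,SZ)=27/2, d(HR,SZ)=125/4, d(Q,SZ)=29, d(SZ,W)=49
3. join F+SZ (d=27/2, Q=-861/4) ⇒ FSZ; edges |F|=203/24, |SZ|=121/24
  updated: d(FSZ,HR)=237/8, d(FSZ,Q)=107/4, d(FSZ,W)=151/4
4. join FSZ+W (d=151/4, Q=-1111/8) ⇒ FSWZ; edges |FSZ|=395/32, |W|=813/32
  updated: d(FSWZ,HR)=227/16, d(FSWZ,Q)=35/2
5. join FSWZ+HR (d=227/16, Q=-867/16) ⇒ FHRSWZ; edges |FSWZ|=147/32, |HR|=307/32
  updated: d(FHRSWZ,Q)=413/32
6. join FHRSWZ+Q (d=413/32) ⇒ FHQRSWZ; edges |FHRSWZ|=413/64, |Q|=413/64
final tree: ((((F:203/24,(S:135/16,Z:-7/16):121/24):395/32,W:813/32):147/32,(H:52/5,R:-12/5):307/32):413/64,Q:413/64)
total length: 3019/32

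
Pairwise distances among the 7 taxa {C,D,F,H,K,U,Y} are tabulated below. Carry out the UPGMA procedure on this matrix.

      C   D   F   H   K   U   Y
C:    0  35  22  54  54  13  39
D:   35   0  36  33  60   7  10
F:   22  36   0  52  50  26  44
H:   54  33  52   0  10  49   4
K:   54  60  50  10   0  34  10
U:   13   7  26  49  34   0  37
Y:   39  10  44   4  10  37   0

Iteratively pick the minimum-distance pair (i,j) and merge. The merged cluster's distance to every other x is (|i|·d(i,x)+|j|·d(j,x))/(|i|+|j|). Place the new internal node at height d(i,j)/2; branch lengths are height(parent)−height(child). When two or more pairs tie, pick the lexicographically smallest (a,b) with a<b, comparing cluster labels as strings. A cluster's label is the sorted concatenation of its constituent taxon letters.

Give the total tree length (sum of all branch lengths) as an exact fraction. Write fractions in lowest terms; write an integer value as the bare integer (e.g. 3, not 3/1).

313/4

step 1: merge (H,Y) at d=4; branch lengths H→2, Y→2; new cluster HY
  updated: d(C,HY)=93/2, d(D,HY)=43/2, d(F,HY)=48, d(HY,K)=10, d(HY,U)=43
step 2: merge (D,U) at d=7; branch lengths D→7/2, U→7/2; new cluster DU
  updated: d(C,DU)=24, d(DU,F)=31, d(DU,HY)=129/4, d(DU,K)=47
step 3: merge (HY,K) at d=10; branch lengths HY→3, K→5; new cluster HKY
  updated: d(C,HKY)=49, d(DU,HKY)=223/6, d(F,HKY)=146/3
step 4: merge (C,F) at d=22; branch lengths C→11, F→11; new cluster CF
  updated: d(CF,DU)=55/2, d(CF,HKY)=293/6
step 5: merge (CF,DU) at d=55/2; branch lengths CF→11/4, DU→41/4; new cluster CDFU
  updated: d(CDFU,HKY)=43
step 6: merge (CDFU,HKY) at d=43; branch lengths CDFU→31/4, HKY→33/2; new cluster CDFHKUY
final tree: (((C:11,F:11):11/4,(D:7/2,U:7/2):41/4):31/4,((H:2,Y:2):3,K:5):33/2)
total length: 313/4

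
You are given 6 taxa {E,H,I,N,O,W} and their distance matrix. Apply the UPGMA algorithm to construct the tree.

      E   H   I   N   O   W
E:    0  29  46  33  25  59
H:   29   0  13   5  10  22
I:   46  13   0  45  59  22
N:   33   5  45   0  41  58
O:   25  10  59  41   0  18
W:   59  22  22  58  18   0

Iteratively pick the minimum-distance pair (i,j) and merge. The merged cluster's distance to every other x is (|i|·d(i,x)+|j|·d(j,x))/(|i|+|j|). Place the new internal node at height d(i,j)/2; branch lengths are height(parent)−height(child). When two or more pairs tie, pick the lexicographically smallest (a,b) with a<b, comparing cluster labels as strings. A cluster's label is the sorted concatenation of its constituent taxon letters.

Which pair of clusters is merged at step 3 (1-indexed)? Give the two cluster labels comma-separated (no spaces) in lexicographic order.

HN,I

step 1: merge (H,N) at d=5; branch lengths H→5/2, N→5/2; new cluster HN
  updated: d(E,HN)=31, d(HN,I)=29, d(HN,O)=51/2, d(HN,W)=40
step 2: merge (O,W) at d=18; branch lengths O→9, W→9; new cluster OW
  updated: d(E,OW)=42, d(HN,OW)=131/4, d(I,OW)=81/2
step 3: merge (HN,I) at d=29; branch lengths HN→12, I→29/2; new cluster HIN
  updated: d(E,HIN)=36, d(HIN,OW)=106/3
step 4: merge (HIN,OW) at d=106/3; branch lengths HIN→19/6, OW→26/3; new cluster HINOW
  updated: d(E,HINOW)=192/5
step 5: merge (E,HINOW) at d=192/5; branch lengths E→96/5, HINOW→23/15; new cluster EHINOW
final tree: (E:96/5,(((H:5/2,N:5/2):12,I:29/2):19/6,(O:9,W:9):26/3):23/15)
total length: 1231/15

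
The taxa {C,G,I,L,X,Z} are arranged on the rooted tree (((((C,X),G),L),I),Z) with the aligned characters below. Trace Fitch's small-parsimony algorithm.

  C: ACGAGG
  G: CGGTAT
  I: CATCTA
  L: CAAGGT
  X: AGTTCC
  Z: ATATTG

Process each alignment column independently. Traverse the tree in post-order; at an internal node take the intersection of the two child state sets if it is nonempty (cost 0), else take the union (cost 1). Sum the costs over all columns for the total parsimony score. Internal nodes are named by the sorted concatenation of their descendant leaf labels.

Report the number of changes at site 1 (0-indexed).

site 0, node CX: C={A} ∩ X={A} → {A} (+0)
site 0, node CGX: CX={A} ∪ G={C} → {A,C} (+1)
site 0, node CGLX: CGX={A,C} ∩ L={C} → {C} (+0)
site 0, node CGILX: CGLX={C} ∩ I={C} → {C} (+0)
site 0, node CGILXZ: CGILX={C} ∪ Z={A} → {A,C} (+1)
site 1, node CX: C={C} ∪ X={G} → {C,G} (+1)
site 1, node CGX: CX={C,G} ∩ G={G} → {G} (+0)
site 1, node CGLX: CGX={G} ∪ L={A} → {A,G} (+1)
site 1, node CGILX: CGLX={A,G} ∩ I={A} → {A} (+0)
site 1, node CGILXZ: CGILX={A} ∪ Z={T} → {A,T} (+1)
site 2, node CX: C={G} ∪ X={T} → {G,T} (+1)
site 2, node CGX: CX={G,T} ∩ G={G} → {G} (+0)
site 2, node CGLX: CGX={G} ∪ L={A} → {A,G} (+1)
site 2, node CGILX: CGLX={A,G} ∪ I={T} → {A,G,T} (+1)
site 2, node CGILXZ: CGILX={A,G,T} ∩ Z={A} → {A} (+0)
site 3, node CX: C={A} ∪ X={T} → {A,T} (+1)
site 3, node CGX: CX={A,T} ∩ G={T} → {T} (+0)
site 3, node CGLX: CGX={T} ∪ L={G} → {G,T} (+1)
site 3, node CGILX: CGLX={G,T} ∪ I={C} → {C,G,T} (+1)
site 3, node CGILXZ: CGILX={C,G,T} ∩ Z={T} → {T} (+0)
site 4, node CX: C={G} ∪ X={C} → {C,G} (+1)
site 4, node CGX: CX={C,G} ∪ G={A} → {A,C,G} (+1)
site 4, node CGLX: CGX={A,C,G} ∩ L={G} → {G} (+0)
site 4, node CGILX: CGLX={G} ∪ I={T} → {G,T} (+1)
site 4, node CGILXZ: CGILX={G,T} ∩ Z={T} → {T} (+0)
site 5, node CX: C={G} ∪ X={C} → {C,G} (+1)
site 5, node CGX: CX={C,G} ∪ G={T} → {C,G,T} (+1)
site 5, node CGLX: CGX={C,G,T} ∩ L={T} → {T} (+0)
site 5, node CGILX: CGLX={T} ∪ I={A} → {A,T} (+1)
site 5, node CGILXZ: CGILX={A,T} ∪ Z={G} → {A,G,T} (+1)
per-site changes: [2, 3, 3, 3, 3, 4]; total = 18

3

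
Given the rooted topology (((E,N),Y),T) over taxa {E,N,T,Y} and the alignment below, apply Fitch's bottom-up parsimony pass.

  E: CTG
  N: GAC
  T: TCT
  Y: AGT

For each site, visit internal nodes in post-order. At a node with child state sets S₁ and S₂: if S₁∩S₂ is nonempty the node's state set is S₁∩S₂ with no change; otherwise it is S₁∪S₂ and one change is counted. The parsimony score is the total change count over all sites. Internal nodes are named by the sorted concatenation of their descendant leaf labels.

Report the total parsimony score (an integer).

EN@0: {C} ∪ {G} = {C,G} (union, +1)
ENY@0: {C,G} ∪ {A} = {A,C,G} (union, +1)
ENTY@0: {A,C,G} ∪ {T} = {A,C,G,T} (union, +1)
EN@1: {T} ∪ {A} = {A,T} (union, +1)
ENY@1: {A,T} ∪ {G} = {A,G,T} (union, +1)
ENTY@1: {A,G,T} ∪ {C} = {A,C,G,T} (union, +1)
EN@2: {G} ∪ {C} = {C,G} (union, +1)
ENY@2: {C,G} ∪ {T} = {C,G,T} (union, +1)
ENTY@2: {C,G,T} ∩ {T} = {T} (intersection, +0)
per-site changes: [3, 3, 2]; total = 8

8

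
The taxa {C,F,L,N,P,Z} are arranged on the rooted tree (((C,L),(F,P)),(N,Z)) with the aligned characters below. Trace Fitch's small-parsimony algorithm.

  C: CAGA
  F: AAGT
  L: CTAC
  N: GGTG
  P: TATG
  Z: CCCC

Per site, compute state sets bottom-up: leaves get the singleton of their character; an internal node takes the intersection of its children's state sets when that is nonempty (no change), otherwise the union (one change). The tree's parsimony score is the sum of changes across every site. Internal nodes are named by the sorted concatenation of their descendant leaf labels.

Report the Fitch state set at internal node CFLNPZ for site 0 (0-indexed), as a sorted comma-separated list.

C

[col 0] CL: children C:{C}, L:{C} ∩→ {C}; cost 0
[col 0] FP: children F:{A}, P:{T} ∪→ {A,T}; cost 1
[col 0] CFLP: children CL:{C}, FP:{A,T} ∪→ {A,C,T}; cost 1
[col 0] NZ: children N:{G}, Z:{C} ∪→ {C,G}; cost 1
[col 0] CFLNPZ: children CFLP:{A,C,T}, NZ:{C,G} ∩→ {C}; cost 0
[col 1] CL: children C:{A}, L:{T} ∪→ {A,T}; cost 1
[col 1] FP: children F:{A}, P:{A} ∩→ {A}; cost 0
[col 1] CFLP: children CL:{A,T}, FP:{A} ∩→ {A}; cost 0
[col 1] NZ: children N:{G}, Z:{C} ∪→ {C,G}; cost 1
[col 1] CFLNPZ: children CFLP:{A}, NZ:{C,G} ∪→ {A,C,G}; cost 1
[col 2] CL: children C:{G}, L:{A} ∪→ {A,G}; cost 1
[col 2] FP: children F:{G}, P:{T} ∪→ {G,T}; cost 1
[col 2] CFLP: children CL:{A,G}, FP:{G,T} ∩→ {G}; cost 0
[col 2] NZ: children N:{T}, Z:{C} ∪→ {C,T}; cost 1
[col 2] CFLNPZ: children CFLP:{G}, NZ:{C,T} ∪→ {C,G,T}; cost 1
[col 3] CL: children C:{A}, L:{C} ∪→ {A,C}; cost 1
[col 3] FP: children F:{T}, P:{G} ∪→ {G,T}; cost 1
[col 3] CFLP: children CL:{A,C}, FP:{G,T} ∪→ {A,C,G,T}; cost 1
[col 3] NZ: children N:{G}, Z:{C} ∪→ {C,G}; cost 1
[col 3] CFLNPZ: children CFLP:{A,C,G,T}, NZ:{C,G} ∩→ {C,G}; cost 0
per-site changes: [3, 3, 4, 4]; total = 14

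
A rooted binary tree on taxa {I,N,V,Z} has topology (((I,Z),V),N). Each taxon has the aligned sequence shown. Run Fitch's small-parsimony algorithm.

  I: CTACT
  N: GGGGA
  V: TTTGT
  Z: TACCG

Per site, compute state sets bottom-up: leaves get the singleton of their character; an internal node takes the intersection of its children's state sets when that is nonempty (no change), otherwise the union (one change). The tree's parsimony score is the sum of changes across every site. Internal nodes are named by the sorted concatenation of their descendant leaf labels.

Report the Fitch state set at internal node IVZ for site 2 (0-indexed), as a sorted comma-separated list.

[col 0] IZ: children I:{C}, Z:{T} ∪→ {C,T}; cost 1
[col 0] IVZ: children IZ:{C,T}, V:{T} ∩→ {T}; cost 0
[col 0] INVZ: children IVZ:{T}, N:{G} ∪→ {G,T}; cost 1
[col 1] IZ: children I:{T}, Z:{A} ∪→ {A,T}; cost 1
[col 1] IVZ: children IZ:{A,T}, V:{T} ∩→ {T}; cost 0
[col 1] INVZ: children IVZ:{T}, N:{G} ∪→ {G,T}; cost 1
[col 2] IZ: children I:{A}, Z:{C} ∪→ {A,C}; cost 1
[col 2] IVZ: children IZ:{A,C}, V:{T} ∪→ {A,C,T}; cost 1
[col 2] INVZ: children IVZ:{A,C,T}, N:{G} ∪→ {A,C,G,T}; cost 1
[col 3] IZ: children I:{C}, Z:{C} ∩→ {C}; cost 0
[col 3] IVZ: children IZ:{C}, V:{G} ∪→ {C,G}; cost 1
[col 3] INVZ: children IVZ:{C,G}, N:{G} ∩→ {G}; cost 0
[col 4] IZ: children I:{T}, Z:{G} ∪→ {G,T}; cost 1
[col 4] IVZ: children IZ:{G,T}, V:{T} ∩→ {T}; cost 0
[col 4] INVZ: children IVZ:{T}, N:{A} ∪→ {A,T}; cost 1
per-site changes: [2, 2, 3, 1, 2]; total = 10

A,C,T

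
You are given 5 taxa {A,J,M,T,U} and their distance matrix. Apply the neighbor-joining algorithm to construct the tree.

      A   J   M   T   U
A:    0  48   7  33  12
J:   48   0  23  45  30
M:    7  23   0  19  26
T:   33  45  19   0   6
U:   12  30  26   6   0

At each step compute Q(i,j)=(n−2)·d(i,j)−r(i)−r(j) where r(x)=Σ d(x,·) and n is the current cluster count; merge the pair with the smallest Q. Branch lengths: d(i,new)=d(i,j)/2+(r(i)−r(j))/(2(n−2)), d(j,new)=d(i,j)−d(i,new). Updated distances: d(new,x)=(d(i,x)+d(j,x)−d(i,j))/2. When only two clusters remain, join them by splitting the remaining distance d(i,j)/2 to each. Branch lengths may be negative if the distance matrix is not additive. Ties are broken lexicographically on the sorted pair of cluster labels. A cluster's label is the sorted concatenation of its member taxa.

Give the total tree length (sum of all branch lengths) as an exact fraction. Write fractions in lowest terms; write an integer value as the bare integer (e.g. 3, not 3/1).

iteration 1: select T,U (d=6, Q=-159); attach at lengths (47/6, -11/6); label the merged cluster TU
  updated: d(A,TU)=39/2, d(J,TU)=69/2, d(M,TU)=39/2
iteration 2: select A,M (d=7, Q=-110); attach at lengths (39/4, -11/4); label the merged cluster AM
  updated: d(AM,J)=32, d(AM,TU)=16
iteration 3: select AM,J (d=32, Q=-165/2); attach at lengths (27/4, 101/4); label the merged cluster AJM
  updated: d(AJM,TU)=37/4
iteration 4: select AJM,TU (d=37/4); attach at lengths (37/8, 37/8); label the merged cluster AJMTU
final tree: (((A:39/4,M:-11/4):27/4,J:101/4):37/8,(T:47/6,U:-11/6):37/8)
total length: 217/4

217/4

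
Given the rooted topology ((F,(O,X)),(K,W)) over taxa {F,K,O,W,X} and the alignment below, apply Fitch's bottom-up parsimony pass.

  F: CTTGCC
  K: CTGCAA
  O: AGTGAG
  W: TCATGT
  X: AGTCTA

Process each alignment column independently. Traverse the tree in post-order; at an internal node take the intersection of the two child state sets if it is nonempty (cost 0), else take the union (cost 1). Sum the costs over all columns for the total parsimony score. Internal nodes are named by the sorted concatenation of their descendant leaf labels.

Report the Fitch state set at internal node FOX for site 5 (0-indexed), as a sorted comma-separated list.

A,C,G

site 0, node OX: O={A} ∩ X={A} → {A} (+0)
site 0, node FOX: F={C} ∪ OX={A} → {A,C} (+1)
site 0, node KW: K={C} ∪ W={T} → {C,T} (+1)
site 0, node FKOWX: FOX={A,C} ∩ KW={C,T} → {C} (+0)
site 1, node OX: O={G} ∩ X={G} → {G} (+0)
site 1, node FOX: F={T} ∪ OX={G} → {G,T} (+1)
site 1, node KW: K={T} ∪ W={C} → {C,T} (+1)
site 1, node FKOWX: FOX={G,T} ∩ KW={C,T} → {T} (+0)
site 2, node OX: O={T} ∩ X={T} → {T} (+0)
site 2, node FOX: F={T} ∩ OX={T} → {T} (+0)
site 2, node KW: K={G} ∪ W={A} → {A,G} (+1)
site 2, node FKOWX: FOX={T} ∪ KW={A,G} → {A,G,T} (+1)
site 3, node OX: O={G} ∪ X={C} → {C,G} (+1)
site 3, node FOX: F={G} ∩ OX={C,G} → {G} (+0)
site 3, node KW: K={C} ∪ W={T} → {C,T} (+1)
site 3, node FKOWX: FOX={G} ∪ KW={C,T} → {C,G,T} (+1)
site 4, node OX: O={A} ∪ X={T} → {A,T} (+1)
site 4, node FOX: F={C} ∪ OX={A,T} → {A,C,T} (+1)
site 4, node KW: K={A} ∪ W={G} → {A,G} (+1)
site 4, node FKOWX: FOX={A,C,T} ∩ KW={A,G} → {A} (+0)
site 5, node OX: O={G} ∪ X={A} → {A,G} (+1)
site 5, node FOX: F={C} ∪ OX={A,G} → {A,C,G} (+1)
site 5, node KW: K={A} ∪ W={T} → {A,T} (+1)
site 5, node FKOWX: FOX={A,C,G} ∩ KW={A,T} → {A} (+0)
per-site changes: [2, 2, 2, 3, 3, 3]; total = 15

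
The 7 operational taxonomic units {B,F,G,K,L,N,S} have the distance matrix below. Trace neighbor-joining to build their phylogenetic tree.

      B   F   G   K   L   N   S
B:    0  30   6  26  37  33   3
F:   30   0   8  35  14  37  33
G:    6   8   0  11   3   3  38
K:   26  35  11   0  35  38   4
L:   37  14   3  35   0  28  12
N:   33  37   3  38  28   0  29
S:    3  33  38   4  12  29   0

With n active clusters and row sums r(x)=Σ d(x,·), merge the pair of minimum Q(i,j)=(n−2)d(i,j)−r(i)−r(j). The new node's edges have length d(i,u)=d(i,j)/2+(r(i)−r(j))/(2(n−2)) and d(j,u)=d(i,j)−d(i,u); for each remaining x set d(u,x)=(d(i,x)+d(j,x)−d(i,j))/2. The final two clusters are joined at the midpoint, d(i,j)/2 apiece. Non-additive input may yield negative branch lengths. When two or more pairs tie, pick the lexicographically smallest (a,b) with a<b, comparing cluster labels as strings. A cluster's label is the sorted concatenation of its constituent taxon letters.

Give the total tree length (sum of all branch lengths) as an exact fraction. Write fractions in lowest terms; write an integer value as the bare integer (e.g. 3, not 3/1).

879/16

iteration 1: select K,S (d=4, Q=-248); attach at lengths (5, -1); label the merged cluster KS
  updated: d(B,KS)=25/2, d(F,KS)=32, d(G,KS)=45/2, d(KS,L)=43/2, d(KS,N)=63/2
iteration 2: select B,KS (d=25/2, Q=-377/2); attach at lengths (97/16, 103/16); label the merged cluster BKS
  updated: d(BKS,F)=99/4, d(BKS,G)=8, d(BKS,L)=23, d(BKS,N)=26
iteration 3: select F,L (d=14, Q=-439/4); attach at lengths (77/8, 35/8); label the merged cluster FL
  updated: d(BKS,FL)=135/8, d(FL,G)=-3/2, d(FL,N)=51/2
iteration 4: select BKS,FL (d=135/8, Q=-58); attach at lengths (175/16, 95/16); label the merged cluster BFKLS
  updated: d(BFKLS,G)=-83/16, d(BFKLS,N)=277/16
iteration 5: select BFKLS,G (d=-83/16, Q=-121/8); attach at lengths (73/16, -39/4); label the merged cluster BFGKLS
  updated: d(BFGKLS,N)=51/4
iteration 6: select BFGKLS,N (d=51/4); attach at lengths (51/8, 51/8); label the merged cluster BFGKLNS
final tree: ((((B:97/16,(K:5,S:-1):103/16):175/16,(F:77/8,L:35/8):95/16):73/16,G:-39/4):51/8,N:51/8)
total length: 879/16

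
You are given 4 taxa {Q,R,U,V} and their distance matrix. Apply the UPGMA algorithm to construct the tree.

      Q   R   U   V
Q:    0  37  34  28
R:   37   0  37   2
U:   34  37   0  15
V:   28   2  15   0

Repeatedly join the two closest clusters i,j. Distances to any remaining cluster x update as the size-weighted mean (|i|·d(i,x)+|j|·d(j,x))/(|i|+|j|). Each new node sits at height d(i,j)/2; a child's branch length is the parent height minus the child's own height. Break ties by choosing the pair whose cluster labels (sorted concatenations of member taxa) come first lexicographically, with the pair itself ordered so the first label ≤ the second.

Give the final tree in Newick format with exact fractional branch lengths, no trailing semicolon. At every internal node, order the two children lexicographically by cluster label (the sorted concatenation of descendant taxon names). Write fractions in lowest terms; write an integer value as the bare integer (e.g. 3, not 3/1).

(Q:33/2,((R:1,V:1):12,U:13):7/2)

iteration 1: select R,V (d=2); attach at lengths (1, 1); label the merged cluster RV
  updated: d(Q,RV)=65/2, d(RV,U)=26
iteration 2: select RV,U (d=26); attach at lengths (12, 13); label the merged cluster RUV
  updated: d(Q,RUV)=33
iteration 3: select Q,RUV (d=33); attach at lengths (33/2, 7/2); label the merged cluster QRUV
final tree: (Q:33/2,((R:1,V:1):12,U:13):7/2)
total length: 47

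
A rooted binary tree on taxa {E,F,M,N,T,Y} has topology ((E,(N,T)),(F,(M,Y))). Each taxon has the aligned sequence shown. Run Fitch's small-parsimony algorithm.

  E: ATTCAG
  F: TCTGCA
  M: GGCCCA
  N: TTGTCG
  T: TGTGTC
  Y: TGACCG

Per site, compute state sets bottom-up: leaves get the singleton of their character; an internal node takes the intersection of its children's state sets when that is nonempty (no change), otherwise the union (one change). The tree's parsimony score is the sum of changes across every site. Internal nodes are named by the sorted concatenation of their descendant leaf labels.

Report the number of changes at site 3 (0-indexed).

3

site 0, node NT: N={T} ∩ T={T} → {T} (+0)
site 0, node ENT: E={A} ∪ NT={T} → {A,T} (+1)
site 0, node MY: M={G} ∪ Y={T} → {G,T} (+1)
site 0, node FMY: F={T} ∩ MY={G,T} → {T} (+0)
site 0, node EFMNTY: ENT={A,T} ∩ FMY={T} → {T} (+0)
site 1, node NT: N={T} ∪ T={G} → {G,T} (+1)
site 1, node ENT: E={T} ∩ NT={G,T} → {T} (+0)
site 1, node MY: M={G} ∩ Y={G} → {G} (+0)
site 1, node FMY: F={C} ∪ MY={G} → {C,G} (+1)
site 1, node EFMNTY: ENT={T} ∪ FMY={C,G} → {C,G,T} (+1)
site 2, node NT: N={G} ∪ T={T} → {G,T} (+1)
site 2, node ENT: E={T} ∩ NT={G,T} → {T} (+0)
site 2, node MY: M={C} ∪ Y={A} → {A,C} (+1)
site 2, node FMY: F={T} ∪ MY={A,C} → {A,C,T} (+1)
site 2, node EFMNTY: ENT={T} ∩ FMY={A,C,T} → {T} (+0)
site 3, node NT: N={T} ∪ T={G} → {G,T} (+1)
site 3, node ENT: E={C} ∪ NT={G,T} → {C,G,T} (+1)
site 3, node MY: M={C} ∩ Y={C} → {C} (+0)
site 3, node FMY: F={G} ∪ MY={C} → {C,G} (+1)
site 3, node EFMNTY: ENT={C,G,T} ∩ FMY={C,G} → {C,G} (+0)
site 4, node NT: N={C} ∪ T={T} → {C,T} (+1)
site 4, node ENT: E={A} ∪ NT={C,T} → {A,C,T} (+1)
site 4, node MY: M={C} ∩ Y={C} → {C} (+0)
site 4, node FMY: F={C} ∩ MY={C} → {C} (+0)
site 4, node EFMNTY: ENT={A,C,T} ∩ FMY={C} → {C} (+0)
site 5, node NT: N={G} ∪ T={C} → {C,G} (+1)
site 5, node ENT: E={G} ∩ NT={C,G} → {G} (+0)
site 5, node MY: M={A} ∪ Y={G} → {A,G} (+1)
site 5, node FMY: F={A} ∩ MY={A,G} → {A} (+0)
site 5, node EFMNTY: ENT={G} ∪ FMY={A} → {A,G} (+1)
per-site changes: [2, 3, 3, 3, 2, 3]; total = 16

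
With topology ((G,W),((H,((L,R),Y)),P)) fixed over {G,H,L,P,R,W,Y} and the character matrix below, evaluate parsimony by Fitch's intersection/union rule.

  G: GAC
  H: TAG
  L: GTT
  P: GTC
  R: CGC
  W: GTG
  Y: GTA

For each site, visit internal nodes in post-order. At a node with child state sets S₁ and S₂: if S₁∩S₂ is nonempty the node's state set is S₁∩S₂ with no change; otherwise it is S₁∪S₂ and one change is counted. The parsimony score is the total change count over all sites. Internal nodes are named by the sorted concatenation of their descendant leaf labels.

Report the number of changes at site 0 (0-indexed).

GW@0: {G} ∩ {G} = {G} (intersection, +0)
LR@0: {G} ∪ {C} = {C,G} (union, +1)
LRY@0: {C,G} ∩ {G} = {G} (intersection, +0)
HLRY@0: {T} ∪ {G} = {G,T} (union, +1)
HLPRY@0: {G,T} ∩ {G} = {G} (intersection, +0)
GHLPRWY@0: {G} ∩ {G} = {G} (intersection, +0)
GW@1: {A} ∪ {T} = {A,T} (union, +1)
LR@1: {T} ∪ {G} = {G,T} (union, +1)
LRY@1: {G,T} ∩ {T} = {T} (intersection, +0)
HLRY@1: {A} ∪ {T} = {A,T} (union, +1)
HLPRY@1: {A,T} ∩ {T} = {T} (intersection, +0)
GHLPRWY@1: {A,T} ∩ {T} = {T} (intersection, +0)
GW@2: {C} ∪ {G} = {C,G} (union, +1)
LR@2: {T} ∪ {C} = {C,T} (union, +1)
LRY@2: {C,T} ∪ {A} = {A,C,T} (union, +1)
HLRY@2: {G} ∪ {A,C,T} = {A,C,G,T} (union, +1)
HLPRY@2: {A,C,G,T} ∩ {C} = {C} (intersection, +0)
GHLPRWY@2: {C,G} ∩ {C} = {C} (intersection, +0)
per-site changes: [2, 3, 4]; total = 9

2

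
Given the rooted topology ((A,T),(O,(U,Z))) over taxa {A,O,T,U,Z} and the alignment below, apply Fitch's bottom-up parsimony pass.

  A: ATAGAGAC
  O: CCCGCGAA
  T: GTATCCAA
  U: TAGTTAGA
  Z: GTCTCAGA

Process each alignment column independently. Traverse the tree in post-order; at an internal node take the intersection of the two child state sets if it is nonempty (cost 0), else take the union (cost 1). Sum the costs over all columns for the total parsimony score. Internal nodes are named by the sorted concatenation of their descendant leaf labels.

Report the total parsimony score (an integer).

15

site 0, node AT: A={A} ∪ T={G} → {A,G} (+1)
site 0, node UZ: U={T} ∪ Z={G} → {G,T} (+1)
site 0, node OUZ: O={C} ∪ UZ={G,T} → {C,G,T} (+1)
site 0, node AOTUZ: AT={A,G} ∩ OUZ={C,G,T} → {G} (+0)
site 1, node AT: A={T} ∩ T={T} → {T} (+0)
site 1, node UZ: U={A} ∪ Z={T} → {A,T} (+1)
site 1, node OUZ: O={C} ∪ UZ={A,T} → {A,C,T} (+1)
site 1, node AOTUZ: AT={T} ∩ OUZ={A,C,T} → {T} (+0)
site 2, node AT: A={A} ∩ T={A} → {A} (+0)
site 2, node UZ: U={G} ∪ Z={C} → {C,G} (+1)
site 2, node OUZ: O={C} ∩ UZ={C,G} → {C} (+0)
site 2, node AOTUZ: AT={A} ∪ OUZ={C} → {A,C} (+1)
site 3, node AT: A={G} ∪ T={T} → {G,T} (+1)
site 3, node UZ: U={T} ∩ Z={T} → {T} (+0)
site 3, node OUZ: O={G} ∪ UZ={T} → {G,T} (+1)
site 3, node AOTUZ: AT={G,T} ∩ OUZ={G,T} → {G,T} (+0)
site 4, node AT: A={A} ∪ T={C} → {A,C} (+1)
site 4, node UZ: U={T} ∪ Z={C} → {C,T} (+1)
site 4, node OUZ: O={C} ∩ UZ={C,T} → {C} (+0)
site 4, node AOTUZ: AT={A,C} ∩ OUZ={C} → {C} (+0)
site 5, node AT: A={G} ∪ T={C} → {C,G} (+1)
site 5, node UZ: U={A} ∩ Z={A} → {A} (+0)
site 5, node OUZ: O={G} ∪ UZ={A} → {A,G} (+1)
site 5, node AOTUZ: AT={C,G} ∩ OUZ={A,G} → {G} (+0)
site 6, node AT: A={A} ∩ T={A} → {A} (+0)
site 6, node UZ: U={G} ∩ Z={G} → {G} (+0)
site 6, node OUZ: O={A} ∪ UZ={G} → {A,G} (+1)
site 6, node AOTUZ: AT={A} ∩ OUZ={A,G} → {A} (+0)
site 7, node AT: A={C} ∪ T={A} → {A,C} (+1)
site 7, node UZ: U={A} ∩ Z={A} → {A} (+0)
site 7, node OUZ: O={A} ∩ UZ={A} → {A} (+0)
site 7, node AOTUZ: AT={A,C} ∩ OUZ={A} → {A} (+0)
per-site changes: [3, 2, 2, 2, 2, 2, 1, 1]; total = 15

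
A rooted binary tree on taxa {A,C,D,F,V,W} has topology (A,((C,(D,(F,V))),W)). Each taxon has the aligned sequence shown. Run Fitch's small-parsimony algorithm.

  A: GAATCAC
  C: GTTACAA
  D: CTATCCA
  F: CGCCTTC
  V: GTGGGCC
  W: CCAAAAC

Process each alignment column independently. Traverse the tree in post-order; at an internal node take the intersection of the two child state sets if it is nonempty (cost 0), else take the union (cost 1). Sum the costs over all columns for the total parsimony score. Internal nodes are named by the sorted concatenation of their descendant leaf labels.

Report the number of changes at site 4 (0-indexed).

3

site 0, node FV: F={C} ∪ V={G} → {C,G} (+1)
site 0, node DFV: D={C} ∩ FV={C,G} → {C} (+0)
site 0, node CDFV: C={G} ∪ DFV={C} → {C,G} (+1)
site 0, node CDFVW: CDFV={C,G} ∩ W={C} → {C} (+0)
site 0, node ACDFVW: A={G} ∪ CDFVW={C} → {C,G} (+1)
site 1, node FV: F={G} ∪ V={T} → {G,T} (+1)
site 1, node DFV: D={T} ∩ FV={G,T} → {T} (+0)
site 1, node CDFV: C={T} ∩ DFV={T} → {T} (+0)
site 1, node CDFVW: CDFV={T} ∪ W={C} → {C,T} (+1)
site 1, node ACDFVW: A={A} ∪ CDFVW={C,T} → {A,C,T} (+1)
site 2, node FV: F={C} ∪ V={G} → {C,G} (+1)
site 2, node DFV: D={A} ∪ FV={C,G} → {A,C,G} (+1)
site 2, node CDFV: C={T} ∪ DFV={A,C,G} → {A,C,G,T} (+1)
site 2, node CDFVW: CDFV={A,C,G,T} ∩ W={A} → {A} (+0)
site 2, node ACDFVW: A={A} ∩ CDFVW={A} → {A} (+0)
site 3, node FV: F={C} ∪ V={G} → {C,G} (+1)
site 3, node DFV: D={T} ∪ FV={C,G} → {C,G,T} (+1)
site 3, node CDFV: C={A} ∪ DFV={C,G,T} → {A,C,G,T} (+1)
site 3, node CDFVW: CDFV={A,C,G,T} ∩ W={A} → {A} (+0)
site 3, node ACDFVW: A={T} ∪ CDFVW={A} → {A,T} (+1)
site 4, node FV: F={T} ∪ V={G} → {G,T} (+1)
site 4, node DFV: D={C} ∪ FV={G,T} → {C,G,T} (+1)
site 4, node CDFV: C={C} ∩ DFV={C,G,T} → {C} (+0)
site 4, node CDFVW: CDFV={C} ∪ W={A} → {A,C} (+1)
site 4, node ACDFVW: A={C} ∩ CDFVW={A,C} → {C} (+0)
site 5, node FV: F={T} ∪ V={C} → {C,T} (+1)
site 5, node DFV: D={C} ∩ FV={C,T} → {C} (+0)
site 5, node CDFV: C={A} ∪ DFV={C} → {A,C} (+1)
site 5, node CDFVW: CDFV={A,C} ∩ W={A} → {A} (+0)
site 5, node ACDFVW: A={A} ∩ CDFVW={A} → {A} (+0)
site 6, node FV: F={C} ∩ V={C} → {C} (+0)
site 6, node DFV: D={A} ∪ FV={C} → {A,C} (+1)
site 6, node CDFV: C={A} ∩ DFV={A,C} → {A} (+0)
site 6, node CDFVW: CDFV={A} ∪ W={C} → {A,C} (+1)
site 6, node ACDFVW: A={C} ∩ CDFVW={A,C} → {C} (+0)
per-site changes: [3, 3, 3, 4, 3, 2, 2]; total = 20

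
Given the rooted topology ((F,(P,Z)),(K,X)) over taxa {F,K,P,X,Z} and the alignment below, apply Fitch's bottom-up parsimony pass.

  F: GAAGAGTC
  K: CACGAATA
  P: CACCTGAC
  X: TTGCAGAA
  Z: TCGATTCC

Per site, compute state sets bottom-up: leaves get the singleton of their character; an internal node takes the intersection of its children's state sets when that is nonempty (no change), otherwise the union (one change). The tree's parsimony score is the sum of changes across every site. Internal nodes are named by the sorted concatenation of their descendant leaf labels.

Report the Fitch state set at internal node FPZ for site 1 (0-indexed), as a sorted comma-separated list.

[col 0] PZ: children P:{C}, Z:{T} ∪→ {C,T}; cost 1
[col 0] FPZ: children F:{G}, PZ:{C,T} ∪→ {C,G,T}; cost 1
[col 0] KX: children K:{C}, X:{T} ∪→ {C,T}; cost 1
[col 0] FKPXZ: children FPZ:{C,G,T}, KX:{C,T} ∩→ {C,T}; cost 0
[col 1] PZ: children P:{A}, Z:{C} ∪→ {A,C}; cost 1
[col 1] FPZ: children F:{A}, PZ:{A,C} ∩→ {A}; cost 0
[col 1] KX: children K:{A}, X:{T} ∪→ {A,T}; cost 1
[col 1] FKPXZ: children FPZ:{A}, KX:{A,T} ∩→ {A}; cost 0
[col 2] PZ: children P:{C}, Z:{G} ∪→ {C,G}; cost 1
[col 2] FPZ: children F:{A}, PZ:{C,G} ∪→ {A,C,G}; cost 1
[col 2] KX: children K:{C}, X:{G} ∪→ {C,G}; cost 1
[col 2] FKPXZ: children FPZ:{A,C,G}, KX:{C,G} ∩→ {C,G}; cost 0
[col 3] PZ: children P:{C}, Z:{A} ∪→ {A,C}; cost 1
[col 3] FPZ: children F:{G}, PZ:{A,C} ∪→ {A,C,G}; cost 1
[col 3] KX: children K:{G}, X:{C} ∪→ {C,G}; cost 1
[col 3] FKPXZ: children FPZ:{A,C,G}, KX:{C,G} ∩→ {C,G}; cost 0
[col 4] PZ: children P:{T}, Z:{T} ∩→ {T}; cost 0
[col 4] FPZ: children F:{A}, PZ:{T} ∪→ {A,T}; cost 1
[col 4] KX: children K:{A}, X:{A} ∩→ {A}; cost 0
[col 4] FKPXZ: children FPZ:{A,T}, KX:{A} ∩→ {A}; cost 0
[col 5] PZ: children P:{G}, Z:{T} ∪→ {G,T}; cost 1
[col 5] FPZ: children F:{G}, PZ:{G,T} ∩→ {G}; cost 0
[col 5] KX: children K:{A}, X:{G} ∪→ {A,G}; cost 1
[col 5] FKPXZ: children FPZ:{G}, KX:{A,G} ∩→ {G}; cost 0
[col 6] PZ: children P:{A}, Z:{C} ∪→ {A,C}; cost 1
[col 6] FPZ: children F:{T}, PZ:{A,C} ∪→ {A,C,T}; cost 1
[col 6] KX: children K:{T}, X:{A} ∪→ {A,T}; cost 1
[col 6] FKPXZ: children FPZ:{A,C,T}, KX:{A,T} ∩→ {A,T}; cost 0
[col 7] PZ: children P:{C}, Z:{C} ∩→ {C}; cost 0
[col 7] FPZ: children F:{C}, PZ:{C} ∩→ {C}; cost 0
[col 7] KX: children K:{A}, X:{A} ∩→ {A}; cost 0
[col 7] FKPXZ: children FPZ:{C}, KX:{A} ∪→ {A,C}; cost 1
per-site changes: [3, 2, 3, 3, 1, 2, 3, 1]; total = 18

A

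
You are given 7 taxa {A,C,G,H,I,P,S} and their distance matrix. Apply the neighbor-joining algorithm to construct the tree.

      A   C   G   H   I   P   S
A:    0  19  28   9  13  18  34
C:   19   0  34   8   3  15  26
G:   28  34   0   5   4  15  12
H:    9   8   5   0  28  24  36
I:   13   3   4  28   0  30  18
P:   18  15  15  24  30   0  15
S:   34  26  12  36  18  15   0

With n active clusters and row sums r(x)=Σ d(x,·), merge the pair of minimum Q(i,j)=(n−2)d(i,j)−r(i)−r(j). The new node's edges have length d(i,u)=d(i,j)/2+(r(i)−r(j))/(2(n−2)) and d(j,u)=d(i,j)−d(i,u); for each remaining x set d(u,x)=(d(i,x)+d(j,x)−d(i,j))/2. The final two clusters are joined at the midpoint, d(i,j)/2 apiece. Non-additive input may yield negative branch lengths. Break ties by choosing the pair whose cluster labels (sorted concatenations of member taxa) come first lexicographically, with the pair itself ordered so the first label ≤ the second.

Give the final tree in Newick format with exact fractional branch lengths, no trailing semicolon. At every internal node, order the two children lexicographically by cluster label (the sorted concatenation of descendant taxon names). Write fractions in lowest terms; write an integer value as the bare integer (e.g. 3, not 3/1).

1. join A+H (d=9, Q=-186) ⇒ AH; edges |A|=28/5, |H|=17/5
  updated: d(AH,C)=9, d(AH,G)=12, d(AH,I)=16, d(AH,P)=33/2, d(AH,S)=61/2
2. join C+I (d=3, Q=-146) ⇒ CI; edges |C|=7/2, |I|=-1/2
  updated: d(AH,CI)=11, d(CI,G)=35/2, d(CI,P)=21, d(CI,S)=41/2
3. join AH+CI (d=11, Q=-107) ⇒ ACHI; edges |AH|=11/2, |CI|=11/2
  updated: d(ACHI,G)=37/4, d(ACHI,P)=53/4, d(ACHI,S)=20
4. join ACHI+G (d=37/4, Q=-241/4) ⇒ ACGHI; edges |ACHI|=99/16, |G|=49/16
  updated: d(ACGHI,P)=19/2, d(ACGHI,S)=91/8
5. join ACGHI+P (d=19/2, Q=-287/8) ⇒ ACGHIP; edges |ACGHI|=47/16, |P|=105/16
  updated: d(ACGHIP,S)=135/16
6. join ACGHIP+S (d=135/16) ⇒ ACGHIPS; edges |ACGHIP|=135/32, |S|=135/32
final tree: (((((A:28/5,H:17/5):11/2,(C:7/2,I:-1/2):11/2):99/16,G:49/16):47/16,P:105/16):135/32,S:135/32)
total length: 803/16

(((((A:28/5,H:17/5):11/2,(C:7/2,I:-1/2):11/2):99/16,G:49/16):47/16,P:105/16):135/32,S:135/32)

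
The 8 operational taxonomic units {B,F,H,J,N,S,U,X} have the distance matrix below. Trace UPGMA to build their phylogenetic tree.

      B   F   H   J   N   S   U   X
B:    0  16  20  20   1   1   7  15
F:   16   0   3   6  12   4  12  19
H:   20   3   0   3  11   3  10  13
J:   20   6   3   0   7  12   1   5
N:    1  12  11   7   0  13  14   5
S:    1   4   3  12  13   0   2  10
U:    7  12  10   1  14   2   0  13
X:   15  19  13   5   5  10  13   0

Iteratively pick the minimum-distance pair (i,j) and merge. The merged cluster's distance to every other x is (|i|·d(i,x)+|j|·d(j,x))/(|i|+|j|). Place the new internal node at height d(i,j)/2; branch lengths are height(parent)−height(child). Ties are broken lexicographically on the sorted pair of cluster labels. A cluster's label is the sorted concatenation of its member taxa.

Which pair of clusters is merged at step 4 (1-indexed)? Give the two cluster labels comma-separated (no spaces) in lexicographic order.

FH,S

1. join B+N (d=1) ⇒ BN; edges |B|=1/2, |N|=1/2
  updated: d(BN,F)=14, d(BN,H)=31/2, d(BN,J)=27/2, d(BN,S)=7, d(BN,U)=21/2, d(BN,X)=10
2. join J+U (d=1) ⇒ JU; edges |J|=1/2, |U|=1/2
  updated: d(BN,JU)=12, d(F,JU)=9, d(H,JU)=13/2, d(JU,S)=7, d(JU,X)=9
3. join F+H (d=3) ⇒ FH; edges |F|=3/2, |H|=3/2
  updated: d(BN,FH)=59/4, d(FH,JU)=31/4, d(FH,S)=7/2, d(FH,X)=16
4. join FH+S (d=7/2) ⇒ FHS; edges |FH|=1/4, |S|=7/4
  updated: d(BN,FHS)=73/6, d(FHS,JU)=15/2, d(FHS,X)=14
5. join FHS+JU (d=15/2) ⇒ FHJSU; edges |FHS|=2, |JU|=13/4
  updated: d(BN,FHJSU)=121/10, d(FHJSU,X)=12
6. join BN+X (d=10) ⇒ BNX; edges |BN|=9/2, |X|=5
  updated: d(BNX,FHJSU)=181/15
7. join BNX+FHJSU (d=181/15) ⇒ BFHJNSUX; edges |BNX|=31/30, |FHJSU|=137/60
final tree: (((B:1/2,N:1/2):9/2,X:5):31/30,(((F:3/2,H:3/2):1/4,S:7/4):2,(J:1/2,U:1/2):13/4):137/60)
total length: 376/15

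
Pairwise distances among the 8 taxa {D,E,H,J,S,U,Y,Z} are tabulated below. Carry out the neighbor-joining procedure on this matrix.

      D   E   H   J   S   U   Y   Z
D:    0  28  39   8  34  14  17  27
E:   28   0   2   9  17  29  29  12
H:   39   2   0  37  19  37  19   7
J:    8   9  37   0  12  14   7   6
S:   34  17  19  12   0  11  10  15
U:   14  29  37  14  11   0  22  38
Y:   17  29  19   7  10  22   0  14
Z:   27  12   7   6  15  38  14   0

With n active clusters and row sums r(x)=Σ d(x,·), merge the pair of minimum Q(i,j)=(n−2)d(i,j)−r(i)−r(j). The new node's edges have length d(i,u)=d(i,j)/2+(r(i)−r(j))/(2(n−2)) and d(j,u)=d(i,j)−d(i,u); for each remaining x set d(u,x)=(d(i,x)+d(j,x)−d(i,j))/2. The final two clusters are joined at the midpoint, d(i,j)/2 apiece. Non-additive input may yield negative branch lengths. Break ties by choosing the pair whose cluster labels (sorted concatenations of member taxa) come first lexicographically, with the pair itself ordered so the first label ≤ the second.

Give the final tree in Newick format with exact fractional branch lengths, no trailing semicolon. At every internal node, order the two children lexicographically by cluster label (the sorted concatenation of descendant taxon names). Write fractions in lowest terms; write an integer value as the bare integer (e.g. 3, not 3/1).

1. join E+H (d=2, Q=-274) ⇒ EH; edges |E|=-11/6, |H|=23/6
  updated: d(D,EH)=65/2, d(EH,J)=22, d(EH,S)=17, d(EH,U)=32, d(EH,Y)=23, d(EH,Z)=17/2
2. join EH+Z (d=17/2, Q=-201) ⇒ EHZ; edges |EH|=69/10, |Z|=8/5
  updated: d(D,EHZ)=51/2, d(EHZ,J)=39/4, d(EHZ,S)=47/4, d(EHZ,U)=123/4, d(EHZ,Y)=57/4
3. join D+U (d=14, Q=-537/4) ⇒ DU; edges |D|=251/32, |U|=197/32
  updated: d(DU,EHZ)=169/8, d(DU,J)=4, d(DU,S)=31/2, d(DU,Y)=25/2
4. join DU+J (d=4, Q=-591/8) ⇒ DJU; edges |DU|=259/48, |J|=-67/48
  updated: d(DJU,EHZ)=215/16, d(DJU,S)=47/4, d(DJU,Y)=31/4
5. join DJU+Y (d=31/4, Q=-791/16) ⇒ DJUY; edges |DJU|=263/64, |Y|=233/64
  updated: d(DJUY,EHZ)=319/32, d(DJUY,S)=7
6. join DJUY+EHZ (d=319/32, Q=-919/32) ⇒ DEHJUYZ; edges |DJUY|=167/64, |EHZ|=471/64
  updated: d(DEHJUYZ,S)=281/64
7. join DEHJUYZ+S (d=281/64) ⇒ DEHJSUYZ; edges |DEHJUYZ|=281/128, |S|=281/128
final tree: (((((D:251/32,U:197/32):259/48,J:-67/48):263/64,Y:233/64):167/64,((E:-11/6,H:23/6):69/10,Z:8/5):471/64):281/128,S:281/128)
total length: 3239/64

(((((D:251/32,U:197/32):259/48,J:-67/48):263/64,Y:233/64):167/64,((E:-11/6,H:23/6):69/10,Z:8/5):471/64):281/128,S:281/128)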